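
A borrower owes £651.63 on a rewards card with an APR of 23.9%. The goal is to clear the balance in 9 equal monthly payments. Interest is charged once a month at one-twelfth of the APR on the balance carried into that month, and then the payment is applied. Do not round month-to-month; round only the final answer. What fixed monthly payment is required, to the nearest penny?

£79.80

Monthly rate r = 23.9%/12 = 1.99167% = 0.0199167.
Level-payment amortization: P = B₀·r / (1 − (1+r)^(−n)) = 651.63·0.0199167 / (1 − 1.01992^(−9)).
Denominator 1 − (1+r)^(−9) = 0.162629221.
P = 12.9783 / 0.162629221 ≈ 79.80.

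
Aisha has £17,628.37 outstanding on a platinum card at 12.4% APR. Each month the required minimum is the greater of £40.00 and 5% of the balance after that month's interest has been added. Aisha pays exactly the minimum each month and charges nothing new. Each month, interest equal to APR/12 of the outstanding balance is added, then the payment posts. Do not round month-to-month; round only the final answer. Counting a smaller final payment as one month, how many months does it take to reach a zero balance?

Monthly rate r = 12.4%/12 = 1.03333% = 0.0103333.
While 5% of the post-interest balance exceeds £40.00, each month B ← (B·(1+r))·(1 − 0.05), i.e. B shrinks by the factor (1+r)·0.95 = 0.95982.
This holds for months 1–76. Entering month 77 the balance is £780.77; 5% of the post-interest balance is now below £40.00, so the flat £40.00 minimum applies from here.
From month 77 a fixed £40.00 at rate r clears £780.77 in 22 more payments. Total: 76 + 22 = 98 months.

98 months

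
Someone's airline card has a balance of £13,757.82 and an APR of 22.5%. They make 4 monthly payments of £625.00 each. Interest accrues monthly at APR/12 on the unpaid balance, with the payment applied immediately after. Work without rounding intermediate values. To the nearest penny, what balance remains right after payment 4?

£12,247.85

Monthly rate r = 22.5%/12 = 1.875% = 0.01875.
Each month: B ← B·(1+r) − £625.00.
Month 1: interest £257.96; balance after payment £13,390.78.
Month 2: interest £251.08; balance after payment £13,016.86.
Month 3: interest £244.07; balance after payment £12,635.92.
Month 4: interest £236.92; balance after payment £12,247.85.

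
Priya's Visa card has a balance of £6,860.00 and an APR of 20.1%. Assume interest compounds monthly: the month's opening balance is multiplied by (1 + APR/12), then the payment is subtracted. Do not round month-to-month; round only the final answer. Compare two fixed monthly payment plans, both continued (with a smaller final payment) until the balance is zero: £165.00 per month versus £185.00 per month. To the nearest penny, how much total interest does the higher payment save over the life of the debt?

Monthly rate r = 20.1%/12 = 1.675% = 0.01675.
At £165.00/mo: n = ⌈−ln(1 − rB₀/P)/ln(1+r)⌉ = 72 payments (last £125.65); total interest = total paid − £6,860.00 = £4,980.65.
At £185.00/mo: 59 payments (last £78.90); total interest £3,948.90.
Interest saved = £4,980.65 − £3,948.90 = £1,031.75.

£1,031.75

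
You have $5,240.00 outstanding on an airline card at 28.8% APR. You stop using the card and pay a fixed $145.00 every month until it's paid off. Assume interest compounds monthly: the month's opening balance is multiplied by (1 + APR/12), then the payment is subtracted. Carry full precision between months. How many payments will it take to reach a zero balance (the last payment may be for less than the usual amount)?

86 payments

Monthly rate r = 28.8%/12 = 2.4% = 0.024.
Recurrence: B ← B·(1+r) − $145.00.
Month 1: interest $125.76; balance after payment $5,220.76.
Month 2: interest $125.30; balance after payment $5,201.06.
Closed form: n = −ln(1 − rB₀/P)/ln(1+r) = −ln(0.13269)/ln(1.024) ≈ 85.162, so the balance reaches zero during payment 86.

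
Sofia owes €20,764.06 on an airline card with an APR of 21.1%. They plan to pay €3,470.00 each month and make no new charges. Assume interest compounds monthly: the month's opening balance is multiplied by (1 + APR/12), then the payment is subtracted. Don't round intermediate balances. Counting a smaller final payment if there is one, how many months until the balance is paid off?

7 months

Monthly rate r = 21.1%/12 = 1.75833% = 0.0175833.
Recurrence: B ← B·(1+r) − €3,470.00.
Month 1: interest €365.10; balance after payment €17,659.16.
Month 2: interest €310.51; balance after payment €14,499.67.
Closed form: n = −ln(1 − rB₀/P)/ln(1+r) = −ln(0.89478)/ln(1.01758) ≈ 6.378, so the balance reaches zero during payment 7.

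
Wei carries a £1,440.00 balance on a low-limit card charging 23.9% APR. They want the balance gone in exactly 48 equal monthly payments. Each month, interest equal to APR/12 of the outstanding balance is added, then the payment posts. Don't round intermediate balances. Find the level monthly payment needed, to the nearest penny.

Monthly rate r = 23.9%/12 = 1.99167% = 0.0199167.
Level-payment amortization: P = B₀·r / (1 − (1+r)^(−n)) = 1440.00·0.0199167 / (1 − 1.01992^(−48)).
Denominator 1 − (1+r)^(−48) = 0.611943519.
P = 28.68 / 0.611943519 ≈ 46.87.

£46.87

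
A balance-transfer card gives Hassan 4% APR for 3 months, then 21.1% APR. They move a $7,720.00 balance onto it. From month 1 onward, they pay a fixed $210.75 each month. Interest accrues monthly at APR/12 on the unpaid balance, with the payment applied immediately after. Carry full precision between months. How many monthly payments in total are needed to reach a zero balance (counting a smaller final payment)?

Promo months 1–3 at r₀ = 4%/12 = 0.00333333; months 4+ at r₁ = 21.1%/12 = 0.0175833.
After month 3: iterate B ← B·(1+r₀) − $210.75 for 3 months → $7,163.10.
Then at r₁ with $210.75/mo: n₂ = −ln(1 − r₁·B/P)/ln(1+r₁) ≈ 52.23 → 53 more payments.

56 months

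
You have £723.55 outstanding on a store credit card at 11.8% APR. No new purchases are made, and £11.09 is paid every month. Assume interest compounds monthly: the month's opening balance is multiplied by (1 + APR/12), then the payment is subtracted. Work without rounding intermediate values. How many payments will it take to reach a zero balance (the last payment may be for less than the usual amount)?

Monthly rate r = 11.8%/12 = 0.983333% = 0.00983333.
Recurrence: B ← B·(1+r) − £11.09.
Month 1: interest £7.11; balance after payment £719.57.
Month 2: interest £7.08; balance after payment £715.56.
Closed form: n = −ln(1 − rB₀/P)/ln(1+r) = −ln(0.35844)/ln(1.00983) ≈ 104.851, so the balance reaches zero during payment 105.

105 months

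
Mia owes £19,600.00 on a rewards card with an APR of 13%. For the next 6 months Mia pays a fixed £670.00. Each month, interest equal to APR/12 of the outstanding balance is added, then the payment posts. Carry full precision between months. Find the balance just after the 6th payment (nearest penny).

Monthly rate r = 13%/12 = 1.08333% = 0.0108333.
Each month: B ← B·(1+r) − £670.00.
Month 1: interest £212.33; balance after payment £19,142.33.
Month 2: interest £207.38; balance after payment £18,679.71.
Month 3: interest £202.36; balance after payment £18,212.07.
Month 4: interest £197.30; balance after payment £17,739.37.
Month 5: interest £192.18; balance after payment £17,261.55.
Month 6: interest £187.00; balance after payment £16,778.55.

£16,778.55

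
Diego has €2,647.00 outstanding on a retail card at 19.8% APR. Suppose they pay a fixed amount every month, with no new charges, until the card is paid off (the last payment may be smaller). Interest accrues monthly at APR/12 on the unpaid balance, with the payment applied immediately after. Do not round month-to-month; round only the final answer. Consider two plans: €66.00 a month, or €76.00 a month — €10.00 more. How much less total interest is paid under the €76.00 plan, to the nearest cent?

€401.38

Monthly rate r = 19.8%/12 = 1.65% = 0.0165.
At €66.00/mo: n = ⌈−ln(1 − rB₀/P)/ln(1+r)⌉ = 67 payments (last €15.65); total interest = total paid − €2,647.00 = €1,724.65.
At €76.00/mo: 53 payments (last €18.27); total interest €1,323.27.
Interest saved = €1,724.65 − €1,323.27 = €401.38.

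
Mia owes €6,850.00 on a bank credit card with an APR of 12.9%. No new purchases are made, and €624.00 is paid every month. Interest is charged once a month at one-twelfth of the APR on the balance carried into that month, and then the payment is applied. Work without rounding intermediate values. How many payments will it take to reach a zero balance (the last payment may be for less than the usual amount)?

12 months

Monthly rate r = 12.9%/12 = 1.075% = 0.01075.
Recurrence: B ← B·(1+r) − €624.00.
Month 1: interest €73.64; balance after payment €6,299.64.
Month 2: interest €67.72; balance after payment €5,743.36.
Closed form: n = −ln(1 − rB₀/P)/ln(1+r) = −ln(0.88199)/ln(1.01075) ≈ 11.744, so the balance reaches zero during payment 12.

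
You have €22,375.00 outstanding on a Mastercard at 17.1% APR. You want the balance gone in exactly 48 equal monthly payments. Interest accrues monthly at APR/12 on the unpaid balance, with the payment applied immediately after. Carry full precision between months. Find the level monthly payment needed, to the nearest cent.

Monthly rate r = 17.1%/12 = 1.425% = 0.01425.
Level-payment amortization: P = B₀·r / (1 − (1+r)^(−n)) = 22375.00·0.01425 / (1 − 1.01425^(−48)).
Denominator 1 − (1+r)^(−48) = 0.492963512.
P = 318.844 / 0.492963512 ≈ 646.79.

€646.79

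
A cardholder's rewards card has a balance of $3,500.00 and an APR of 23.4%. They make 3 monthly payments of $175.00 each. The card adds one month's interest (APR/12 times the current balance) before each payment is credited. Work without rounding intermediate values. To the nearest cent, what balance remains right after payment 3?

Monthly rate r = 23.4%/12 = 1.95% = 0.0195.
Each month: B ← B·(1+r) − $175.00.
Month 1: interest $68.25; balance after payment $3,393.25.
Month 2: interest $66.17; balance after payment $3,284.42.
Month 3: interest $64.05; balance after payment $3,173.46.

$3,173.46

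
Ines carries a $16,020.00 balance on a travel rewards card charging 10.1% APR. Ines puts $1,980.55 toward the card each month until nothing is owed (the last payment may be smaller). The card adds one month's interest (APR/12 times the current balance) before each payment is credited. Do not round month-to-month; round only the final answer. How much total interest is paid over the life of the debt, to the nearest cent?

$643.14

Monthly rate r = 10.1%/12 = 0.841667% = 0.00841667.
Payoff takes n = ⌈−ln(1 − rB₀/P)/ln(1+r)⌉ = ⌈8.412⌉ = 9 payments; the last is $818.74.
Total paid = 8·$1,980.55 + $818.74 = $16,663.14.
Total interest = total paid − principal = $16,663.14 − $16,020.00 = $643.14.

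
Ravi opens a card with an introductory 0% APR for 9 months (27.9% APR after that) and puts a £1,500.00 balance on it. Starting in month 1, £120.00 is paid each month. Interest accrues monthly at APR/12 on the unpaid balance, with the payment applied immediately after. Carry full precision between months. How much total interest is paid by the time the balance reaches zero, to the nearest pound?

Promo months 1–9 at r₀ = 0%/12 = 0; months 10+ at r₁ = 27.9%/12 = 0.02325.
After month 9 (no interest yet): B = £1,500.00 − 9·£120.00 = £420.00.
Then at r₁ with £120.00/mo: n₂ = −ln(1 − r₁·B/P)/ln(1+r₁) ≈ 3.69 → 4 more payments.
Total paid = 12·£120.00 + £83.44 = £1,523.44; interest = £1,523.44 − £1,500.00 = £23.44.

£23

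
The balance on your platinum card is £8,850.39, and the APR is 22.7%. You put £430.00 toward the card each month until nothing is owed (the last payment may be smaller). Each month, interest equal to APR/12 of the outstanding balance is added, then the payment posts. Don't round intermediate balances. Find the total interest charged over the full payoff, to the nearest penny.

£2,467.92

Monthly rate r = 22.7%/12 = 1.89167% = 0.0189167.
Payoff takes n = ⌈−ln(1 − rB₀/P)/ln(1+r)⌉ = ⌈26.320⌉ = 27 payments; the last is £138.31.
Total paid = 26·£430.00 + £138.31 = £11,318.31.
Total interest = total paid − principal = £11,318.31 − £8,850.39 = £2,467.92.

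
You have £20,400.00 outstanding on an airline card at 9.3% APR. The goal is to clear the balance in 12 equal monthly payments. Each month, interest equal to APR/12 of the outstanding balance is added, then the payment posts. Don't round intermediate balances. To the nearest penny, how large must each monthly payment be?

Monthly rate r = 9.3%/12 = 0.775% = 0.00775.
Level-payment amortization: P = B₀·r / (1 − (1+r)^(−n)) = 20400.00·0.00775 / (1 − 1.00775^(−12)).
Denominator 1 − (1+r)^(−12) = 0.0884797566.
P = 158.1 / 0.0884797566 ≈ 1786.85.

£1,786.85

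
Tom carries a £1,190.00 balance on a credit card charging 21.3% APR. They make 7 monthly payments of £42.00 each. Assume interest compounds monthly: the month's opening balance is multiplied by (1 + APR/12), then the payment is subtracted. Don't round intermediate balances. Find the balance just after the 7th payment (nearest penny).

Monthly rate r = 21.3%/12 = 1.775% = 0.01775.
Each month: B ← B·(1+r) − £42.00.
Month 1: interest £21.12; balance after payment £1,169.12.
Month 2: interest £20.75; balance after payment £1,147.87.
Month 3: interest £20.37; balance after payment £1,126.25.
Month 4: interest £19.99; balance after payment £1,104.24.
Month 5: interest £19.60; balance after payment £1,081.84.
Month 6: interest £19.20; balance after payment £1,059.04.
Month 7: interest £18.80; balance after payment £1,035.84.

£1,035.84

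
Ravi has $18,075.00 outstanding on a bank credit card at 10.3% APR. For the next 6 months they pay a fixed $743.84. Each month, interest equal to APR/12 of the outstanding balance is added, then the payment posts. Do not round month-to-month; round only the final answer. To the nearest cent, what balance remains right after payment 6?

Monthly rate r = 10.3%/12 = 0.858333% = 0.00858333.
Each month: B ← B·(1+r) − $743.84.
Month 1: interest $155.14; balance after payment $17,486.30.
Month 2: interest $150.09; balance after payment $16,892.55.
Month 3: interest $144.99; balance after payment $16,293.71.
Month 4: interest $139.85; balance after payment $15,689.72.
Month 5: interest $134.67; balance after payment $15,080.55.
Month 6: interest $129.44; balance after payment $14,466.15.

$14,466.15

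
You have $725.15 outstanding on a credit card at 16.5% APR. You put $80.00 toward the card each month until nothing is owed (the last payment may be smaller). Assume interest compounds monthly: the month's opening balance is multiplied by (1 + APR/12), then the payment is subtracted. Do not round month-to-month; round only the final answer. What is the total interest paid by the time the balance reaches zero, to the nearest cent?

$54.75

Monthly rate r = 16.5%/12 = 1.375% = 0.01375.
Payoff takes n = ⌈−ln(1 − rB₀/P)/ln(1+r)⌉ = ⌈9.747⌉ = 10 payments; the last is $59.90.
Total paid = 9·$80.00 + $59.90 = $779.90.
Total interest = total paid − principal = $779.90 − $725.15 = $54.75.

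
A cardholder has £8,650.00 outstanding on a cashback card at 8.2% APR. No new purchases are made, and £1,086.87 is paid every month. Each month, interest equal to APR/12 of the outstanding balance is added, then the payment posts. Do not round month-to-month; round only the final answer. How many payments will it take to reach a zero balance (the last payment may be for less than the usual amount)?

Monthly rate r = 8.2%/12 = 0.683333% = 0.00683333.
Recurrence: B ← B·(1+r) − £1,086.87.
Month 1: interest £59.11; balance after payment £7,622.24.
Month 2: interest £52.09; balance after payment £6,587.45.
Closed form: n = −ln(1 − rB₀/P)/ln(1+r) = −ln(0.94562)/ln(1.00683) ≈ 8.211, so the balance reaches zero during payment 9.

9 payments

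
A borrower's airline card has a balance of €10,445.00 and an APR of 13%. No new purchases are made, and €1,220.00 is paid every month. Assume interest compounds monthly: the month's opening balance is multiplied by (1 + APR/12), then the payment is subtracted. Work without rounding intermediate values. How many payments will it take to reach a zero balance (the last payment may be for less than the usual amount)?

10 payments

Monthly rate r = 13%/12 = 1.08333% = 0.0108333.
Recurrence: B ← B·(1+r) − €1,220.00.
Month 1: interest €113.15; balance after payment €9,338.15.
Month 2: interest €101.16; balance after payment €8,219.32.
Closed form: n = −ln(1 − rB₀/P)/ln(1+r) = −ln(0.90725)/ln(1.01083) ≈ 9.033, so the balance reaches zero during payment 10.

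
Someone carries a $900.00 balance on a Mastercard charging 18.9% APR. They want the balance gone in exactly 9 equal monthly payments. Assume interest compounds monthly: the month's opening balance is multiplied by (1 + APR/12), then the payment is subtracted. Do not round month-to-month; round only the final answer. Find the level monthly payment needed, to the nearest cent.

Monthly rate r = 18.9%/12 = 1.575% = 0.01575.
Level-payment amortization: P = B₀·r / (1 − (1+r)^(−n)) = 900.00·0.01575 / (1 − 1.01575^(−9)).
Denominator 1 − (1+r)^(−9) = 0.131202583.
P = 14.175 / 0.131202583 ≈ 108.04.

$108.04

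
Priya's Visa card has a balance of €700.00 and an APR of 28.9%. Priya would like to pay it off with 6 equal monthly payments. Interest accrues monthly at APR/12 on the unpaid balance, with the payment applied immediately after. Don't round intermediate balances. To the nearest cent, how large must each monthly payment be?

Monthly rate r = 28.9%/12 = 2.40833% = 0.0240833.
Level-payment amortization: P = B₀·r / (1 − (1+r)^(−n)) = 700.00·0.0240833 / (1 − 1.02408^(−6)).
Denominator 1 − (1+r)^(−6) = 0.133061658.
P = 16.8583 / 0.133061658 ≈ 126.70.

€126.70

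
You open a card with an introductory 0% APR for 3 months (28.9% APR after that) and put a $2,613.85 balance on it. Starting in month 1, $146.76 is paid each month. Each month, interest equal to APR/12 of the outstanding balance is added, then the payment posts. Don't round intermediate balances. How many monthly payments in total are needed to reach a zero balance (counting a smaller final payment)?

22 payments

Promo months 1–3 at r₀ = 0%/12 = 0; months 4+ at r₁ = 28.9%/12 = 0.0240833.
After month 3 (no interest yet): B = $2,613.85 − 3·$146.76 = $2,173.57.
Then at r₁ with $146.76/mo: n₂ = −ln(1 − r₁·B/P)/ln(1+r₁) ≈ 18.54 → 19 more payments.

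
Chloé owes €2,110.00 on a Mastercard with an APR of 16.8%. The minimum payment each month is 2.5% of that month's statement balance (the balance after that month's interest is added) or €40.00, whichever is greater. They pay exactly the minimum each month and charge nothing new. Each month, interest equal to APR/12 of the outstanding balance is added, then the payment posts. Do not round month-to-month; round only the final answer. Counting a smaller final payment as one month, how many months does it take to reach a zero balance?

Monthly rate r = 16.8%/12 = 1.4% = 0.014.
While 2.5% of the post-interest balance exceeds €40.00, each month B ← (B·(1+r))·(1 − 0.025), i.e. B shrinks by the factor (1+r)·0.975 = 0.98865.
This holds for months 1–26. Entering month 27 the balance is €1,568.16; 2.5% of the post-interest balance is now below €40.00, so the flat €40.00 minimum applies from here.
From month 27 a fixed €40.00 at rate r clears €1,568.16 in 58 more payments. Total: 26 + 58 = 84 months.

84 months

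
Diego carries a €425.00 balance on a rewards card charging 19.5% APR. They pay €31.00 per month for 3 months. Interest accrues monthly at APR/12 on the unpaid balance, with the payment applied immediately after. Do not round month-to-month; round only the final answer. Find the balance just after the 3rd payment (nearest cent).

€351.54

Monthly rate r = 19.5%/12 = 1.625% = 0.01625.
Each month: B ← B·(1+r) − €31.00.
Month 1: interest €6.91; balance after payment €400.91.
Month 2: interest €6.51; balance after payment €376.42.
Month 3: interest €6.12; balance after payment €351.54.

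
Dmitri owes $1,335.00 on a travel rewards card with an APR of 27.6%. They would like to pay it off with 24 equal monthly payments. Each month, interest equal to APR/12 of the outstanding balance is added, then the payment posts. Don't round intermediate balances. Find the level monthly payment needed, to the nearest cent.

Monthly rate r = 27.6%/12 = 2.3% = 0.023.
Level-payment amortization: P = B₀·r / (1 − (1+r)^(−n)) = 1335.00·0.023 / (1 − 1.023^(−24)).
Denominator 1 − (1+r)^(−24) = 0.420591595.
P = 30.705 / 0.420591595 ≈ 73.00.

$73.00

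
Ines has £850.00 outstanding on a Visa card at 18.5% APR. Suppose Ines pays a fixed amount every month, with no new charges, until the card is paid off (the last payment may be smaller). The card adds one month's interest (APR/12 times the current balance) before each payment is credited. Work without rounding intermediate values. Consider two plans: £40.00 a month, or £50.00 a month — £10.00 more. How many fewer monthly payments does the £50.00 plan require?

Monthly rate r = 18.5%/12 = 1.54167% = 0.0154167.
At £40.00/mo: n = ⌈−ln(1 − rB₀/P)/ln(1+r)⌉ = 26 payments (last £37.75); total interest = total paid − £850.00 = £187.75.
At £50.00/mo: 20 payments (last £43.32); total interest £143.32.
Payments saved = 26 − 20 = 6.

6 fewer payments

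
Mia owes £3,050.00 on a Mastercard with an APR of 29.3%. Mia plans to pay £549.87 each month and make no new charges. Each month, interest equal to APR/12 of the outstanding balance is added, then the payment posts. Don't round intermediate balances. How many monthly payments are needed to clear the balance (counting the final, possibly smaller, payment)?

7 payments

Monthly rate r = 29.3%/12 = 2.44167% = 0.0244167.
Recurrence: B ← B·(1+r) − £549.87.
Month 1: interest £74.47; balance after payment £2,574.60.
Month 2: interest £62.86; balance after payment £2,087.59.
Closed form: n = −ln(1 − rB₀/P)/ln(1+r) = −ln(0.86457)/ln(1.02442) ≈ 6.033, so the balance reaches zero during payment 7.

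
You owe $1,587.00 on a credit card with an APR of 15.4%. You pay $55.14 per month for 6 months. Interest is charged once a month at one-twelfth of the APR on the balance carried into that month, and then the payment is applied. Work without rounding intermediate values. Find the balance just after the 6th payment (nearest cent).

Monthly rate r = 15.4%/12 = 1.28333% = 0.0128333.
Each month: B ← B·(1+r) − $55.14.
Month 1: interest $20.37; balance after payment $1,552.23.
Month 2: interest $19.92; balance after payment $1,517.01.
Month 3: interest $19.47; balance after payment $1,481.33.
Month 4: interest $19.01; balance after payment $1,445.21.
Month 5: interest $18.55; balance after payment $1,408.61.
Month 6: interest $18.08; balance after payment $1,371.55.

$1,371.55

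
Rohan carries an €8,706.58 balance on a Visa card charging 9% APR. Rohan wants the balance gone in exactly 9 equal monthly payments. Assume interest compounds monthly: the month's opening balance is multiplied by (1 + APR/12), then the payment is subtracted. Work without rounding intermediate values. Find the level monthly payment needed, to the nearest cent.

€1,004.04

Monthly rate r = 9%/12 = 0.75% = 0.0075.
Level-payment amortization: P = B₀·r / (1 − (1+r)^(−n)) = 8706.58·0.0075 / (1 − 1.0075^(−9)).
Denominator 1 − (1+r)^(−9) = 0.0650368232.
P = 65.2994 / 0.0650368232 ≈ 1004.04.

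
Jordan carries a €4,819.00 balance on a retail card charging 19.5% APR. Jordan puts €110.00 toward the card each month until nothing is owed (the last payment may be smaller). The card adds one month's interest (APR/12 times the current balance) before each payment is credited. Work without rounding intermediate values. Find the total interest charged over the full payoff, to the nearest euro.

€3,673

Monthly rate r = 19.5%/12 = 1.625% = 0.01625.
Payoff takes n = ⌈−ln(1 − rB₀/P)/ln(1+r)⌉ = ⌈77.201⌉ = 78 payments; the last is €22.30.
Total paid = 77·€110.00 + €22.30 = €8,492.30.
Total interest = total paid − principal = €8,492.30 − €4,819.00 = €3,673.30.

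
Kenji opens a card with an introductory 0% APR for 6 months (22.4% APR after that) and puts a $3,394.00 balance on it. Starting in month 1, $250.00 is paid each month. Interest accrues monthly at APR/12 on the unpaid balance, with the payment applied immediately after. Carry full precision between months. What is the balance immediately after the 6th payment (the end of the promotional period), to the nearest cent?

$1,894.00

Promo months 1–6 at r₀ = 0%/12 = 0; months 7+ at r₁ = 22.4%/12 = 0.0186667.
After month 6 (no interest yet): B = $3,394.00 − 6·$250.00 = $1,894.00.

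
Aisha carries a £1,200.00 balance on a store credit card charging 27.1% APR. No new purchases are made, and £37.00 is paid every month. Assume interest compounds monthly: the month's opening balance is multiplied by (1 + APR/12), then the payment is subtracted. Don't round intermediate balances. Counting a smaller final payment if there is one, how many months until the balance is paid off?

60 payments

Monthly rate r = 27.1%/12 = 2.25833% = 0.0225833.
Recurrence: B ← B·(1+r) − £37.00.
Month 1: interest £27.10; balance after payment £1,190.10.
Month 2: interest £26.88; balance after payment £1,179.98.
Closed form: n = −ln(1 − rB₀/P)/ln(1+r) = −ln(0.26757)/ln(1.02258) ≈ 59.035, so the balance reaches zero during payment 60.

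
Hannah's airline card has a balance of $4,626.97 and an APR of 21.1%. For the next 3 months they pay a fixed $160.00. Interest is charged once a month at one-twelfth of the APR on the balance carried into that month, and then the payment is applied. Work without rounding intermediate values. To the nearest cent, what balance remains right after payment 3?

Monthly rate r = 21.1%/12 = 1.75833% = 0.0175833.
Each month: B ← B·(1+r) − $160.00.
Month 1: interest $81.36; balance after payment $4,548.33.
Month 2: interest $79.97; balance after payment $4,468.30.
Month 3: interest $78.57; balance after payment $4,386.87.

$4,386.87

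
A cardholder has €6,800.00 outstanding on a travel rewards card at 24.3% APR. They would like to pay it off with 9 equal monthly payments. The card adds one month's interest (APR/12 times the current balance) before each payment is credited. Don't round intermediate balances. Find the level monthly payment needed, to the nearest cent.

€834.10

Monthly rate r = 24.3%/12 = 2.025% = 0.02025.
Level-payment amortization: P = B₀·r / (1 − (1+r)^(−n)) = 6800.00·0.02025 / (1 − 1.02025^(−9)).
Denominator 1 − (1+r)^(−9) = 0.165088258.
P = 137.7 / 0.165088258 ≈ 834.10.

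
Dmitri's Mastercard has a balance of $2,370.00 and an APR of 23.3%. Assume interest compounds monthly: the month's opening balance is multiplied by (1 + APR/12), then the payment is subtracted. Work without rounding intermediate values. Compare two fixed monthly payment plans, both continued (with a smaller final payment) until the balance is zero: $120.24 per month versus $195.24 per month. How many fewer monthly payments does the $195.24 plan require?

Monthly rate r = 23.3%/12 = 1.94167% = 0.0194167.
At $120.24/mo: n = ⌈−ln(1 − rB₀/P)/ln(1+r)⌉ = 26 payments (last $10.46); total interest = total paid − $2,370.00 = $646.46.
At $195.24/mo: 14 payments (last $190.85); total interest $358.97.
Payments saved = 26 − 14 = 12.

12 fewer payments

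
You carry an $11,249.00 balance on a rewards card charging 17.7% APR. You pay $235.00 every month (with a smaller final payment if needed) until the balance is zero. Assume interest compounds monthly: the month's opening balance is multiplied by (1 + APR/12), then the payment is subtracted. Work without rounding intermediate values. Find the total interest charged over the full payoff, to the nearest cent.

$8,401.67

Monthly rate r = 17.7%/12 = 1.475% = 0.01475.
Payoff takes n = ⌈−ln(1 − rB₀/P)/ln(1+r)⌉ = ⌈83.618⌉ = 84 payments; the last is $145.67.
Total paid = 83·$235.00 + $145.67 = $19,650.67.
Total interest = total paid − principal = $19,650.67 − $11,249.00 = $8,401.67.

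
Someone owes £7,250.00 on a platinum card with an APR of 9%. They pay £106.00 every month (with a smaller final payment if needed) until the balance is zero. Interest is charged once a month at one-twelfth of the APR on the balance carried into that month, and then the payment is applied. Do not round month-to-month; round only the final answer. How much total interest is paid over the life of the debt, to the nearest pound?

Monthly rate r = 9%/12 = 0.75% = 0.0075.
Payoff takes n = ⌈−ln(1 − rB₀/P)/ln(1+r)⌉ = ⌈96.284⌉ = 97 payments; the last is £30.15.
Total paid = 96·£106.00 + £30.15 = £10,206.15.
Total interest = total paid − principal = £10,206.15 − £7,250.00 = £2,956.15.

£2,956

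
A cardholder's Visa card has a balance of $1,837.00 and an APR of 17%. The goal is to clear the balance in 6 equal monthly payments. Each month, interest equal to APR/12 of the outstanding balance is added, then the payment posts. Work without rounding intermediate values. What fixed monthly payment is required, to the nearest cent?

$321.53

Monthly rate r = 17%/12 = 1.41667% = 0.0141667.
Level-payment amortization: P = B₀·r / (1 − (1+r)^(−n)) = 1837.00·0.0141667 / (1 − 1.01417^(−6)).
Denominator 1 − (1+r)^(−6) = 0.0809396993.
P = 26.0242 / 0.0809396993 ≈ 321.53.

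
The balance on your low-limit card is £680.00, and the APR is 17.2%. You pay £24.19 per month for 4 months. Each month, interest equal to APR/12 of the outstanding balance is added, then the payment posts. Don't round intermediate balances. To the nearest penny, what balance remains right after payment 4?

£620.97

Monthly rate r = 17.2%/12 = 1.43333% = 0.0143333.
Each month: B ← B·(1+r) − £24.19.
Month 1: interest £9.75; balance after payment £665.56.
Month 2: interest £9.54; balance after payment £650.91.
Month 3: interest £9.33; balance after payment £636.05.
Month 4: interest £9.12; balance after payment £620.97.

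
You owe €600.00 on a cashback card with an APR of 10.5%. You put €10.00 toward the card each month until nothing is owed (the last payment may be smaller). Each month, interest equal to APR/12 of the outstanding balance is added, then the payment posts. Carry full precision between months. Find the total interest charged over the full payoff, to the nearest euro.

Monthly rate r = 10.5%/12 = 0.875% = 0.00875.
Payoff takes n = ⌈−ln(1 − rB₀/P)/ln(1+r)⌉ = ⌈85.451⌉ = 86 payments; the last is €4.52.
Total paid = 85·€10.00 + €4.52 = €854.52.
Total interest = total paid − principal = €854.52 − €600.00 = €254.52.

€255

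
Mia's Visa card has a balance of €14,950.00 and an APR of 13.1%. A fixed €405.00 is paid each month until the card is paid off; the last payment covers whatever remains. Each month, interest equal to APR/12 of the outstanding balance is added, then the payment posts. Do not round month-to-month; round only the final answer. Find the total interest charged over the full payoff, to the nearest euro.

€4,290

Monthly rate r = 13.1%/12 = 1.09167% = 0.0109167.
Payoff takes n = ⌈−ln(1 − rB₀/P)/ln(1+r)⌉ = ⌈47.506⌉ = 48 payments; the last is €205.35.
Total paid = 47·€405.00 + €205.35 = €19,240.35.
Total interest = total paid − principal = €19,240.35 − €14,950.00 = €4,290.35.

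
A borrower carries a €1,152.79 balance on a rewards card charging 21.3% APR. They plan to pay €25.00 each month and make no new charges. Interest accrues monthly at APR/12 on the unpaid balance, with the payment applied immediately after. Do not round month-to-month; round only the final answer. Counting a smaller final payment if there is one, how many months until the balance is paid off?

97 months

Monthly rate r = 21.3%/12 = 1.775% = 0.01775.
Recurrence: B ← B·(1+r) − €25.00.
Month 1: interest €20.46; balance after payment €1,148.25.
Month 2: interest €20.38; balance after payment €1,143.63.
Closed form: n = −ln(1 − rB₀/P)/ln(1+r) = −ln(0.18152)/ln(1.01775) ≈ 96.986, so the balance reaches zero during payment 97.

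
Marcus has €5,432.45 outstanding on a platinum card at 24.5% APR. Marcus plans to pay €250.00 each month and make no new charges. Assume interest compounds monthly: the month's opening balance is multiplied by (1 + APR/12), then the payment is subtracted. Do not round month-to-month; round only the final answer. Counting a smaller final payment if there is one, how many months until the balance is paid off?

Monthly rate r = 24.5%/12 = 2.04167% = 0.0204167.
Recurrence: B ← B·(1+r) − €250.00.
Month 1: interest €110.91; balance after payment €5,293.36.
Month 2: interest €108.07; balance after payment €5,151.44.
Closed form: n = −ln(1 − rB₀/P)/ln(1+r) = −ln(0.55635)/ln(1.02042) ≈ 29.012, so the balance reaches zero during payment 30.

30 payments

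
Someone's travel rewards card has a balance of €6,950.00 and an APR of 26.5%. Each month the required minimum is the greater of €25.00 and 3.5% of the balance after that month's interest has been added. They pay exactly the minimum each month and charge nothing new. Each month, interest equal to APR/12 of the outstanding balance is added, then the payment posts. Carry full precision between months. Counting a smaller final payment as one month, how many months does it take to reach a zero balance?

Monthly rate r = 26.5%/12 = 2.20833% = 0.0220833.
While 3.5% of the post-interest balance exceeds €25.00, each month B ← (B·(1+r))·(1 − 0.035), i.e. B shrinks by the factor (1+r)·0.965 = 0.98631.
This holds for months 1–167. Entering month 168 the balance is €695.44; 3.5% of the post-interest balance is now below €25.00, so the flat €25.00 minimum applies from here.
From month 168 a fixed €25.00 at rate r clears €695.44 in 44 more payments. Total: 167 + 44 = 211 months.

211 months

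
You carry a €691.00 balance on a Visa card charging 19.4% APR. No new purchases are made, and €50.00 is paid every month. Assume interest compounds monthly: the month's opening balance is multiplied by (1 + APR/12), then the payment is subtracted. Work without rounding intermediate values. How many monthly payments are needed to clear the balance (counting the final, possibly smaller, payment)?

Monthly rate r = 19.4%/12 = 1.61667% = 0.0161667.
Recurrence: B ← B·(1+r) − €50.00.
Month 1: interest €11.17; balance after payment €652.17.
Month 2: interest €10.54; balance after payment €612.71.
Closed form: n = −ln(1 − rB₀/P)/ln(1+r) = −ln(0.77658)/ln(1.01617) ≈ 15.767, so the balance reaches zero during payment 16.

16 payments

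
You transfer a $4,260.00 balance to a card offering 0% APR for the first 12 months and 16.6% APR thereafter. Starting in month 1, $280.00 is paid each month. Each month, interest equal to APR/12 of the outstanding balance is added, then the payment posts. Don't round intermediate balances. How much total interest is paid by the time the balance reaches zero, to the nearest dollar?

Promo months 1–12 at r₀ = 0%/12 = 0; months 13+ at r₁ = 16.6%/12 = 0.0138333.
After month 12 (no interest yet): B = $4,260.00 − 12·$280.00 = $900.00.
Then at r₁ with $280.00/mo: n₂ = −ln(1 − r₁·B/P)/ln(1+r₁) ≈ 3.31 → 4 more payments.
Total paid = 15·$280.00 + $87.39 = $4,287.39; interest = $4,287.39 − $4,260.00 = $27.39.

$27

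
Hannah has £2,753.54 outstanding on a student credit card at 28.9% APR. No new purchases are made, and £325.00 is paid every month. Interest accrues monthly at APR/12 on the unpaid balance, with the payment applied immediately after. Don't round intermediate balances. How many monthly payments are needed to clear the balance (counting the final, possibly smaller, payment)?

10 months

Monthly rate r = 28.9%/12 = 2.40833% = 0.0240833.
Recurrence: B ← B·(1+r) − £325.00.
Month 1: interest £66.31; balance after payment £2,494.85.
Month 2: interest £60.08; balance after payment £2,229.94.
Closed form: n = −ln(1 − rB₀/P)/ln(1+r) = −ln(0.79596)/ln(1.02408) ≈ 9.590, so the balance reaches zero during payment 10.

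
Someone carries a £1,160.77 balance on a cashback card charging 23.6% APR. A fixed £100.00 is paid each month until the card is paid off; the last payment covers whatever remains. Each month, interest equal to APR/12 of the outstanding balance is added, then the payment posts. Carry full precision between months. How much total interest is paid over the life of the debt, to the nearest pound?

£170

Monthly rate r = 23.6%/12 = 1.96667% = 0.0196667.
Payoff takes n = ⌈−ln(1 − rB₀/P)/ln(1+r)⌉ = ⌈13.306⌉ = 14 payments; the last is £30.78.
Total paid = 13·£100.00 + £30.78 = £1,330.78.
Total interest = total paid − principal = £1,330.78 − £1,160.77 = £170.01.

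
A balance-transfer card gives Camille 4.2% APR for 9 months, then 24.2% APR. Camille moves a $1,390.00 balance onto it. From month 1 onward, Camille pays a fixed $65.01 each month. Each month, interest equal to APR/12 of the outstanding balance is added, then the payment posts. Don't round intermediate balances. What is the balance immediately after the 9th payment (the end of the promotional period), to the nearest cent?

Promo months 1–9 at r₀ = 4.2%/12 = 0.0035; months 10+ at r₁ = 24.2%/12 = 0.0201667.
After month 9: iterate B ← B·(1+r₀) − $65.01 for 9 months → $841.05.

$841.05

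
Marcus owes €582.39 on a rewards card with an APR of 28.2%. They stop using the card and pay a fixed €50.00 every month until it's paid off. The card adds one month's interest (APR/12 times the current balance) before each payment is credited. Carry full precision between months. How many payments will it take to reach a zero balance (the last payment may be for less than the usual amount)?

Monthly rate r = 28.2%/12 = 2.35% = 0.0235.
Recurrence: B ← B·(1+r) − €50.00.
Month 1: interest €13.69; balance after payment €546.08.
Month 2: interest €12.83; balance after payment €508.91.
Closed form: n = −ln(1 − rB₀/P)/ln(1+r) = −ln(0.72628)/ln(1.0235) ≈ 13.769, so the balance reaches zero during payment 14.

14 payments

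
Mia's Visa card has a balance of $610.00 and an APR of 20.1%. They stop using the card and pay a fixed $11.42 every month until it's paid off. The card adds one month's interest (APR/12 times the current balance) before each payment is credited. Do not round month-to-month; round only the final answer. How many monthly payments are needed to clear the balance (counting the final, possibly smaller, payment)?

136 months

Monthly rate r = 20.1%/12 = 1.675% = 0.01675.
Recurrence: B ← B·(1+r) − $11.42.
Month 1: interest $10.22; balance after payment $608.80.
Month 2: interest $10.20; balance after payment $607.57.
Closed form: n = −ln(1 − rB₀/P)/ln(1+r) = −ln(0.1053)/ln(1.01675) ≈ 135.508, so the balance reaches zero during payment 136.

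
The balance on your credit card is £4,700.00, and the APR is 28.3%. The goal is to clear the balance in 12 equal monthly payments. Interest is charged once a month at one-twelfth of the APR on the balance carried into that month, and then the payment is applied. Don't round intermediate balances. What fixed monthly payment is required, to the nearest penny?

Monthly rate r = 28.3%/12 = 2.35833% = 0.0235833.
Level-payment amortization: P = B₀·r / (1 − (1+r)^(−n)) = 4700.00·0.0235833 / (1 − 1.02358^(−12)).
Denominator 1 − (1+r)^(−12) = 0.244000461.
P = 110.842 / 0.244000461 ≈ 454.27.

£454.27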